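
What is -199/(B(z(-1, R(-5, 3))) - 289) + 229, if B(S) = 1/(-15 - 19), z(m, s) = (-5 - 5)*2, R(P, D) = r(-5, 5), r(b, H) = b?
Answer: 2257149/9827 ≈ 229.69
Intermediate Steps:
R(P, D) = -5
z(m, s) = -20 (z(m, s) = -10*2 = -20)
B(S) = -1/34 (B(S) = 1/(-34) = -1/34)
-199/(B(z(-1, R(-5, 3))) - 289) + 229 = -199/(-1/34 - 289) + 229 = -199/(-9827/34) + 229 = -34/9827*(-199) + 229 = 6766/9827 + 229 = 2257149/9827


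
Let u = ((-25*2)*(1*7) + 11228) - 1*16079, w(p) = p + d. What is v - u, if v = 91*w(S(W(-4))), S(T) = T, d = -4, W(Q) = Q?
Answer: 4473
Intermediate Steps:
w(p) = -4 + p (w(p) = p - 4 = -4 + p)
v = -728 (v = 91*(-4 - 4) = 91*(-8) = -728)
u = -5201 (u = (-50*7 + 11228) - 16079 = (-350 + 11228) - 16079 = 10878 - 16079 = -5201)
v - u = -728 - 1*(-5201) = -728 + 5201 = 4473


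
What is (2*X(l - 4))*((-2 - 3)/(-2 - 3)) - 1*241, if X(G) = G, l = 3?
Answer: -243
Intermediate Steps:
(2*X(l - 4))*((-2 - 3)/(-2 - 3)) - 1*241 = (2*(3 - 4))*((-2 - 3)/(-2 - 3)) - 1*241 = (2*(-1))*(-5/(-5)) - 241 = -(-10)*(-1)/5 - 241 = -2*1 - 241 = -2 - 241 = -243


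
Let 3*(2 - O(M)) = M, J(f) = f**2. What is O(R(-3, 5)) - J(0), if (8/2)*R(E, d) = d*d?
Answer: -1/12 ≈ -0.083333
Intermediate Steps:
R(E, d) = d**2/4 (R(E, d) = (d*d)/4 = d**2/4)
O(M) = 2 - M/3
O(R(-3, 5)) - J(0) = (2 - 5**2/12) - 1*0**2 = (2 - 25/12) - 1*0 = (2 - 1/3*25/4) + 0 = (2 - 25/12) + 0 = -1/12 + 0 = -1/12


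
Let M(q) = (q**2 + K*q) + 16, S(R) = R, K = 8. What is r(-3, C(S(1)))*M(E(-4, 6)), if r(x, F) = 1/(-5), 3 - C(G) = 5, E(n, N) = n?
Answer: 0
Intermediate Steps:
M(q) = 16 + q**2 + 8*q (M(q) = (q**2 + 8*q) + 16 = 16 + q**2 + 8*q)
C(G) = -2 (C(G) = 3 - 1*5 = 3 - 5 = -2)
r(x, F) = -1/5
r(-3, C(S(1)))*M(E(-4, 6)) = -(16 + (-4)**2 + 8*(-4))/5 = -(16 + 16 - 32)/5 = -1/5*0 = 0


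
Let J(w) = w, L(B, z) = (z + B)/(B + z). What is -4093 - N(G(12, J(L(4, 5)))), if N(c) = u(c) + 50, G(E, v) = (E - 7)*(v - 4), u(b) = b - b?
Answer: -4143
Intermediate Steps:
L(B, z) = 1 (L(B, z) = (B + z)/(B + z) = 1)
u(b) = 0
G(E, v) = (-7 + E)*(-4 + v)
N(c) = 50 (N(c) = 0 + 50 = 50)
-4093 - N(G(12, J(L(4, 5)))) = -4093 - 1*50 = -4093 - 50 = -4143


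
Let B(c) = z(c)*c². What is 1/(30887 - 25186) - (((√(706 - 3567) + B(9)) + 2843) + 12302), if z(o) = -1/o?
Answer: -86290335/5701 - I*√2861 ≈ -15136.0 - 53.488*I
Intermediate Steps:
B(c) = -c (B(c) = (-1/c)*c² = -c)
1/(30887 - 25186) - (((√(706 - 3567) + B(9)) + 2843) + 12302) = 1/(30887 - 25186) - (((√(706 - 3567) - 1*9) + 2843) + 12302) = 1/5701 - (((√(-2861) - 9) + 2843) + 12302) = 1/5701 - (((I*√2861 - 9) + 2843) + 12302) = 1/5701 - (((-9 + I*√2861) + 2843) + 12302) = 1/5701 - ((2834 + I*√2861) + 12302) = 1/5701 - (15136 + I*√2861) = 1/5701 + (-15136 - I*√2861) = -86290335/5701 - I*√2861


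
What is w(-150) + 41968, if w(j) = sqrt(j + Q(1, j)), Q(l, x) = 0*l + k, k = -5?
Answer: 41968 + I*sqrt(155) ≈ 41968.0 + 12.45*I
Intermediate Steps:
Q(l, x) = -5 (Q(l, x) = 0*l - 5 = 0 - 5 = -5)
w(j) = sqrt(-5 + j) (w(j) = sqrt(j - 5) = sqrt(-5 + j))
w(-150) + 41968 = sqrt(-5 - 150) + 41968 = sqrt(-155) + 41968 = I*sqrt(155) + 41968 = 41968 + I*sqrt(155)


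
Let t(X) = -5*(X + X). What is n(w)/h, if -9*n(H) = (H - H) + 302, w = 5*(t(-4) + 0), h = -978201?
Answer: 302/8803809 ≈ 3.4303e-5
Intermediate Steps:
t(X) = -10*X
w = 200 (w = 5*(-10*(-4) + 0) = 5*(40 + 0) = 5*40 = 200)
n(H) = -302/9 (n(H) = -((H - H) + 302)/9 = -(0 + 302)/9 = -1/9*302 = -302/9)
n(w)/h = -302/9/(-978201) = -302/9*(-1/978201) = 302/8803809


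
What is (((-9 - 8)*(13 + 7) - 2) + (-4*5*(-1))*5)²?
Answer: 58564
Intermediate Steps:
(((-9 - 8)*(13 + 7) - 2) + (-4*5*(-1))*5)² = ((-17*20 - 2) - 20*(-1)*5)² = ((-340 - 2) + 20*5)² = (-342 + 100)² = (-242)² = 58564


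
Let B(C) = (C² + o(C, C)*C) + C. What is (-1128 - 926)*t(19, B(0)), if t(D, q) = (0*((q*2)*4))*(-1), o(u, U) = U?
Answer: 0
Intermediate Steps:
B(C) = C + 2*C² (B(C) = (C² + C*C) + C = (C² + C²) + C = 2*C² + C = C + 2*C²)
t(D, q) = 0 (t(D, q) = (0*((2*q)*4))*(-1) = (0*(8*q))*(-1) = 0*(-1) = 0)
(-1128 - 926)*t(19, B(0)) = (-1128 - 926)*0 = -2054*0 = 0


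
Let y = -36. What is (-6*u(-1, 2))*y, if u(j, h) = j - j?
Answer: 0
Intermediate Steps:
u(j, h) = 0
(-6*u(-1, 2))*y = -6*0*(-36) = 0*(-36) = 0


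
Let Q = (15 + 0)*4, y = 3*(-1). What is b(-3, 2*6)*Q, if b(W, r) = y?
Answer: -180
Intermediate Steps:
y = -3
b(W, r) = -3
Q = 60 (Q = 15*4 = 60)
b(-3, 2*6)*Q = -3*60 = -180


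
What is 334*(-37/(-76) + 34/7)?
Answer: 474781/266 ≈ 1784.9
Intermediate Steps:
334*(-37/(-76) + 34/7) = 334*(-37*(-1/76) + 34*(1/7)) = 334*(37/76 + 34/7) = 334*(2843/532) = 474781/266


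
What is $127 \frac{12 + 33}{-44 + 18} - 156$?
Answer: $- \frac{9771}{26} \approx -375.81$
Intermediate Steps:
$127 \frac{12 + 33}{-44 + 18} - 156 = 127 \frac{45}{-26} - 156 = 127 \cdot 45 \left(- \frac{1}{26}\right) - 156 = 127 \left(- \frac{45}{26}\right) - 156 = - \frac{5715}{26} - 156 = - \frac{9771}{26}$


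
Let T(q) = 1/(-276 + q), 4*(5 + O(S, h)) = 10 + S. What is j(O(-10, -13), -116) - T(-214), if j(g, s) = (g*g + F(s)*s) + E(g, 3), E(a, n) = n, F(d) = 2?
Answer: -99959/490 ≈ -204.00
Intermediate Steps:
O(S, h) = -5/2 + S/4 (O(S, h) = -5 + (10 + S)/4 = -5 + (5/2 + S/4) = -5/2 + S/4)
j(g, s) = 3 + g² + 2*s (j(g, s) = (g*g + 2*s) + 3 = (g² + 2*s) + 3 = 3 + g² + 2*s)
j(O(-10, -13), -116) - T(-214) = (3 + (-5/2 + (¼)*(-10))² + 2*(-116)) - 1/(-276 - 214) = (3 + (-5/2 - 5/2)² - 232) - 1/(-490) = (3 + (-5)² - 232) - 1*(-1/490) = (3 + 25 - 232) + 1/490 = -204 + 1/490 = -99959/490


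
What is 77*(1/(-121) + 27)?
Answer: 22862/11 ≈ 2078.4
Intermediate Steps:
77*(1/(-121) + 27) = 77*(-1/121 + 27) = 77*(3266/121) = 22862/11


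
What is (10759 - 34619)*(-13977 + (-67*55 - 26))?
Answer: 422035680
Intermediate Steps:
(10759 - 34619)*(-13977 + (-67*55 - 26)) = -23860*(-13977 + (-3685 - 26)) = -23860*(-13977 - 3711) = -23860*(-17688) = 422035680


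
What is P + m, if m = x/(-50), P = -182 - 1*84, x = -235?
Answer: -2613/10 ≈ -261.30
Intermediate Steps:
P = -266 (P = -182 - 84 = -266)
m = 47/10 (m = -235/(-50) = -235*(-1/50) = 47/10 ≈ 4.7000)
P + m = -266 + 47/10 = -2613/10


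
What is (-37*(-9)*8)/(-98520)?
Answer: -111/4105 ≈ -0.027040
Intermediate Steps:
(-37*(-9)*8)/(-98520) = (333*8)*(-1/98520) = 2664*(-1/98520) = -111/4105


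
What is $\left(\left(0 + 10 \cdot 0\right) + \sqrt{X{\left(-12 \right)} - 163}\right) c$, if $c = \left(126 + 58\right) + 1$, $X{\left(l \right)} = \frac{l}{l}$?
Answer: $1665 i \sqrt{2} \approx 2354.7 i$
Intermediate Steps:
$X{\left(l \right)} = 1$
$c = 185$ ($c = 184 + 1 = 185$)
$\left(\left(0 + 10 \cdot 0\right) + \sqrt{X{\left(-12 \right)} - 163}\right) c = \left(\left(0 + 10 \cdot 0\right) + \sqrt{1 - 163}\right) 185 = \left(\left(0 + 0\right) + \sqrt{-162}\right) 185 = \left(0 + 9 i \sqrt{2}\right) 185 = 9 i \sqrt{2} \cdot 185 = 1665 i \sqrt{2}$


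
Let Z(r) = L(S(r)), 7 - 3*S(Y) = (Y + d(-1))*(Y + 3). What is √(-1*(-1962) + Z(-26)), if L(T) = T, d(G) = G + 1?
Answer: √1765 ≈ 42.012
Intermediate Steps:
d(G) = 1 + G
S(Y) = 7/3 - Y*(3 + Y)/3 (S(Y) = 7/3 - (Y + (1 - 1))*(Y + 3)/3 = 7/3 - (Y + 0)*(3 + Y)/3 = 7/3 - Y*(3 + Y)/3)
Z(r) = 7/3 - r - r²/3
√(-1*(-1962) + Z(-26)) = √(-1*(-1962) + (7/3 - 1*(-26) - ⅓*(-26)²)) = √(1962 + (7/3 + 26 - ⅓*676)) = √(1962 + (7/3 + 26 - 676/3)) = √(1962 - 197) = √1765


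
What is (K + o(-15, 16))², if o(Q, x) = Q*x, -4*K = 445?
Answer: 1974025/16 ≈ 1.2338e+5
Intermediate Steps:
K = -445/4 (K = -¼*445 = -445/4 ≈ -111.25)
(K + o(-15, 16))² = (-445/4 - 15*16)² = (-445/4 - 240)² = (-1405/4)² = 1974025/16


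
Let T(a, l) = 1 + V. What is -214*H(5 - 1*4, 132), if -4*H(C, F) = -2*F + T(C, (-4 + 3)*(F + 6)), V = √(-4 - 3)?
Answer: -28141/2 + 107*I*√7/2 ≈ -14071.0 + 141.55*I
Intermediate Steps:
V = I*√7 (V = √(-7) = I*√7 ≈ 2.6458*I)
T(a, l) = 1 + I*√7
H(C, F) = -¼ + F/2 - I*√7/4 (H(C, F) = -(-2*F + (1 + I*√7))/4 = -(1 - 2*F + I*√7)/4 = -¼ + F/2 - I*√7/4)
-214*H(5 - 1*4, 132) = -214*(-¼ + (½)*132 - I*√7/4) = -214*(-¼ + 66 - I*√7/4) = -214*(263/4 - I*√7/4) = -28141/2 + 107*I*√7/2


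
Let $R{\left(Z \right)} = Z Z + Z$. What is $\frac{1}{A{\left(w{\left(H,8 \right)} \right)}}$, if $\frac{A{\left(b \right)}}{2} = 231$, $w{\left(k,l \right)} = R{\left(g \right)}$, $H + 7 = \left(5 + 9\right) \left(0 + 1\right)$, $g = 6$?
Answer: $\frac{1}{462} \approx 0.0021645$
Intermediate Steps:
$H = 7$ ($H = -7 + \left(5 + 9\right) \left(0 + 1\right) = -7 + 14 \cdot 1 = -7 + 14 = 7$)
$R{\left(Z \right)} = Z + Z^{2}$ ($R{\left(Z \right)} = Z^{2} + Z = Z + Z^{2}$)
$w{\left(k,l \right)} = 42$ ($w{\left(k,l \right)} = 6 \left(1 + 6\right) = 6 \cdot 7 = 42$)
$A{\left(b \right)} = 462$ ($A{\left(b \right)} = 2 \cdot 231 = 462$)
$\frac{1}{A{\left(w{\left(H,8 \right)} \right)}} = \frac{1}{462}$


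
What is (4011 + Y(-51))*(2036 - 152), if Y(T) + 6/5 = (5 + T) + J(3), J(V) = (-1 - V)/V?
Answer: 37326436/5 ≈ 7.4653e+6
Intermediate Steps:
J(V) = (-1 - V)/V
Y(T) = 37/15 + T (Y(T) = -6/5 + ((5 + T) + (-1 - 1*3)/3) = -6/5 + ((5 + T) + (-1 - 3)/3) = -6/5 + ((5 + T) + (⅓)*(-4)) = -6/5 + ((5 + T) - 4/3) = -6/5 + (11/3 + T) = 37/15 + T)
(4011 + Y(-51))*(2036 - 152) = (4011 + (37/15 - 51))*(2036 - 152) = (4011 - 728/15)*1884 = (59437/15)*1884 = 37326436/5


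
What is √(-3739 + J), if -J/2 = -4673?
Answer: 3*√623 ≈ 74.880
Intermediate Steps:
J = 9346 (J = -2*(-4673) = 9346)
√(-3739 + J) = √(-3739 + 9346) = √5607 = 3*√623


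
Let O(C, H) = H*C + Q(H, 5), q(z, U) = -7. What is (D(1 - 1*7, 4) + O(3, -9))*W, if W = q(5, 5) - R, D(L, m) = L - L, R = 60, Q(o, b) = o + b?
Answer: 2077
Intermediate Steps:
Q(o, b) = b + o
O(C, H) = 5 + H + C*H (O(C, H) = H*C + (5 + H) = C*H + (5 + H) = 5 + H + C*H)
D(L, m) = 0
W = -67 (W = -7 - 1*60 = -7 - 60 = -67)
(D(1 - 1*7, 4) + O(3, -9))*W = (0 + (5 - 9 + 3*(-9)))*(-67) = (0 + (5 - 9 - 27))*(-67) = (0 - 31)*(-67) = -31*(-67) = 2077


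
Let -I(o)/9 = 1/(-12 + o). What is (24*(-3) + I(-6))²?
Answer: 20449/4 ≈ 5112.3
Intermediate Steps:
I(o) = -9/(-12 + o)
(24*(-3) + I(-6))² = (24*(-3) - 9/(-12 - 6))² = (-72 - 9/(-18))² = (-72 - 9*(-1/18))² = (-72 + ½)² = (-143/2)² = 20449/4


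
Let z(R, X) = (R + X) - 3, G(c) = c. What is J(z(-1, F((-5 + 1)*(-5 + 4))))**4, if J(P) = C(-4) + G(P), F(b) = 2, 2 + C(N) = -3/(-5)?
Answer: 83521/625 ≈ 133.63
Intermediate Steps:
C(N) = -7/5 (C(N) = -2 - 3/(-5) = -2 - 3*(-1/5) = -2 + 3/5 = -7/5)
z(R, X) = -3 + R + X
J(P) = -7/5 + P
J(z(-1, F((-5 + 1)*(-5 + 4))))**4 = (-7/5 + (-3 - 1 + 2))**4 = (-7/5 - 2)**4 = (-17/5)**4 = 83521/625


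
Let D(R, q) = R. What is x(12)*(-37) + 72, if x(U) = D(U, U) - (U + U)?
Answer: 516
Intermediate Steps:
x(U) = -U (x(U) = U - (U + U) = U - 2*U = -U)
x(12)*(-37) + 72 = -1*12*(-37) + 72 = -12*(-37) + 72 = 444 + 72 = 516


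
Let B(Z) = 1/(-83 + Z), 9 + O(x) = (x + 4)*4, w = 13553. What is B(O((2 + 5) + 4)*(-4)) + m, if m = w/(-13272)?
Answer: -557569/544152 ≈ -1.0247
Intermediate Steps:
O(x) = 7 + 4*x (O(x) = -9 + (x + 4)*4 = -9 + (4 + x)*4 = -9 + (16 + 4*x) = 7 + 4*x)
m = -13553/13272 (m = 13553/(-13272) = 13553*(-1/13272) = -13553/13272 ≈ -1.0212)
B(O((2 + 5) + 4)*(-4)) + m = 1/(-83 + (7 + 4*((2 + 5) + 4))*(-4)) - 13553/13272 = 1/(-83 + (7 + 4*(7 + 4))*(-4)) - 13553/13272 = 1/(-83 + (7 + 4*11)*(-4)) - 13553/13272 = 1/(-83 + (7 + 44)*(-4)) - 13553/13272 = 1/(-83 + 51*(-4)) - 13553/13272 = 1/(-83 - 204) - 13553/13272 = 1/(-287) - 13553/13272 = -1/287 - 13553/13272 = -557569/544152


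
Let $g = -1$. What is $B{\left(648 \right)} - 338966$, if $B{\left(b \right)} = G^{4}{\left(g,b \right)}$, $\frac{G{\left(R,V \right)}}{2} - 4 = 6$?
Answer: $-178966$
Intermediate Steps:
$G{\left(R,V \right)} = 20$ ($G{\left(R,V \right)} = 8 + 2 \cdot 6 = 8 + 12 = 20$)
$B{\left(b \right)} = 160000$ ($B{\left(b \right)} = 20^{4} = 160000$)
$B{\left(648 \right)} - 338966 = 160000 - 338966 = -178966$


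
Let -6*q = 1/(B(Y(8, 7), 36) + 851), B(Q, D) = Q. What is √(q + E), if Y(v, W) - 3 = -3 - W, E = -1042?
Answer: 11*I*√55208994/2532 ≈ 32.28*I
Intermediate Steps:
Y(v, W) = -W (Y(v, W) = 3 + (-3 - W) = -W)
q = -1/5064 (q = -1/(6*(-1*7 + 851)) = -1/(6*(-7 + 851)) = -⅙/844 = -⅙*1/844 = -1/5064 ≈ -0.00019747)
√(q + E) = √(-1/5064 - 1042) = √(-5276689/5064) = 11*I*√55208994/2532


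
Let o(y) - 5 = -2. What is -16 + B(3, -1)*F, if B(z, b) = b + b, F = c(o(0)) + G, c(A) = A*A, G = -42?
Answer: 50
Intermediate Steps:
o(y) = 3 (o(y) = 5 - 2 = 3)
c(A) = A²
F = -33 (F = 3² - 42 = 9 - 42 = -33)
B(z, b) = 2*b
-16 + B(3, -1)*F = -16 + (2*(-1))*(-33) = -16 - 2*(-33) = -16 + 66 = 50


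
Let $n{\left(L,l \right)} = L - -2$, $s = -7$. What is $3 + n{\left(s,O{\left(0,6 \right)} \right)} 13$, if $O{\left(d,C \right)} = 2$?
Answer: $-62$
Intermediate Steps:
$n{\left(L,l \right)} = 2 + L$ ($n{\left(L,l \right)} = L + 2 = 2 + L$)
$3 + n{\left(s,O{\left(0,6 \right)} \right)} 13 = 3 + \left(2 - 7\right) 13 = 3 - 65 = -62$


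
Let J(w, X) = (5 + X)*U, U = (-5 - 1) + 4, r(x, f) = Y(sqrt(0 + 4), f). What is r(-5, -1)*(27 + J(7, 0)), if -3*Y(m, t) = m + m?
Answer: -68/3 ≈ -22.667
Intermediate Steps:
Y(m, t) = -2*m/3 (Y(m, t) = -(m + m)/3 = -2*m/3)
r(x, f) = -4/3 (r(x, f) = -2*sqrt(0 + 4)/3 = -2*sqrt(4)/3 = -2/3*2 = -4/3)
U = -2 (U = -6 + 4 = -2)
J(w, X) = -10 - 2*X (J(w, X) = (5 + X)*(-2) = -10 - 2*X)
r(-5, -1)*(27 + J(7, 0)) = -4*(27 + (-10 - 2*0))/3 = -4*(27 + (-10 + 0))/3 = -4*(27 - 10)/3 = -4/3*17 = -68/3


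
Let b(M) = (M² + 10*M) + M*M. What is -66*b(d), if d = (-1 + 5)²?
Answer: -44352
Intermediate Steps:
d = 16 (d = 4² = 16)
b(M) = 2*M² + 10*M (b(M) = (M² + 10*M) + M² = 2*M² + 10*M)
-66*b(d) = -132*16*(5 + 16) = -132*16*21 = -66*672 = -44352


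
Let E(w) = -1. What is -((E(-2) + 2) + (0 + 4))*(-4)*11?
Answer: 220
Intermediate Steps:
-((E(-2) + 2) + (0 + 4))*(-4)*11 = -((-1 + 2) + (0 + 4))*(-4)*11 = -(1 + 4)*(-4)*11 = -5*(-4)*11 = -(-20)*11 = -1*(-220) = 220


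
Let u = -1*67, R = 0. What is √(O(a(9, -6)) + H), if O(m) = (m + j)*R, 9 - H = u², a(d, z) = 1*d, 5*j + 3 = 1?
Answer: 8*I*√70 ≈ 66.933*I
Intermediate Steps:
u = -67
j = -⅖ (j = -⅗ + (⅕)*1 = -⅗ + ⅕ = -⅖ ≈ -0.40000)
a(d, z) = d
H = -4480 (H = 9 - 1*(-67)² = 9 - 1*4489 = 9 - 4489 = -4480)
O(m) = 0 (O(m) = (m - ⅖)*0 = (-⅖ + m)*0 = 0)
√(O(a(9, -6)) + H) = √(0 - 4480) = √(-4480) = 8*I*√70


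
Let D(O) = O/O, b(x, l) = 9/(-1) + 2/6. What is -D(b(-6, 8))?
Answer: -1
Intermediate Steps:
b(x, l) = -26/3 (b(x, l) = 9*(-1) + 2*(⅙) = -9 + ⅓ = -26/3)
D(O) = 1
-D(b(-6, 8)) = -1*1 = -1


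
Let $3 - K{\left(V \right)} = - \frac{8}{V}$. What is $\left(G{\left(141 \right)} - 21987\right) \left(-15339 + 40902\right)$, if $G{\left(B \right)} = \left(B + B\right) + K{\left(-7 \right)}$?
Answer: $- \frac{3883582086}{7} \approx -5.548 \cdot 10^{8}$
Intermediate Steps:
$K{\left(V \right)} = 3 + \frac{8}{V}$ ($K{\left(V \right)} = 3 - - \frac{8}{V} = 3 + \frac{8}{V}$)
$G{\left(B \right)} = \frac{13}{7} + 2 B$ ($G{\left(B \right)} = \left(B + B\right) + \left(3 + \frac{8}{-7}\right) = 2 B + \left(3 + 8 \left(- \frac{1}{7}\right)\right) = 2 B + \left(3 - \frac{8}{7}\right) = 2 B + \frac{13}{7} = \frac{13}{7} + 2 B$)
$\left(G{\left(141 \right)} - 21987\right) \left(-15339 + 40902\right) = \left(\left(\frac{13}{7} + 2 \cdot 141\right) - 21987\right) \left(-15339 + 40902\right) = \left(\left(\frac{13}{7} + 282\right) - 21987\right) 25563 = \left(\frac{1987}{7} - 21987\right) 25563 = \left(- \frac{151922}{7}\right) 25563 = - \frac{3883582086}{7}$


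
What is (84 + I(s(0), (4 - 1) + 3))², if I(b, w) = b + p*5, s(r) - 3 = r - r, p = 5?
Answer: 12544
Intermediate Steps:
s(r) = 3 (s(r) = 3 + (r - r) = 3 + 0 = 3)
I(b, w) = 25 + b (I(b, w) = b + 5*5 = b + 25 = 25 + b)
(84 + I(s(0), (4 - 1) + 3))² = (84 + (25 + 3))² = (84 + 28)² = 112² = 12544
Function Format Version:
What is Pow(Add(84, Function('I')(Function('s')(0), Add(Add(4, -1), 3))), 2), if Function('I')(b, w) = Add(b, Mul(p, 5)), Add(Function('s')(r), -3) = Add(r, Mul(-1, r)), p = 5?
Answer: 12544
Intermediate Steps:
Function('s')(r) = 3 (Function('s')(r) = Add(3, Add(r, Mul(-1, r))) = Add(3, 0) = 3)
Function('I')(b, w) = Add(25, b) (Function('I')(b, w) = Add(b, Mul(5, 5)) = Add(b, 25) = Add(25, b))
Pow(Add(84, Function('I')(Function('s')(0), Add(Add(4, -1), 3))), 2) = Pow(Add(84, Add(25, 3)), 2) = Pow(Add(84, 28), 2) = Pow(112, 2) = 12544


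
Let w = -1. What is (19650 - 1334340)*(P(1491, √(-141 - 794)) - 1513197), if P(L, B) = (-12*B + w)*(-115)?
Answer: 1989233774580 - 1814272200*I*√935 ≈ 1.9892e+12 - 5.5476e+10*I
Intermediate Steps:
P(L, B) = 115 + 1380*B (P(L, B) = (-12*B - 1)*(-115) = (-1 - 12*B)*(-115) = 115 + 1380*B)
(19650 - 1334340)*(P(1491, √(-141 - 794)) - 1513197) = (19650 - 1334340)*((115 + 1380*√(-141 - 794)) - 1513197) = -1314690*((115 + 1380*√(-935)) - 1513197) = -1314690*((115 + 1380*(I*√935)) - 1513197) = -1314690*((115 + 1380*I*√935) - 1513197) = -1314690*(-1513082 + 1380*I*√935) = 1989233774580 - 1814272200*I*√935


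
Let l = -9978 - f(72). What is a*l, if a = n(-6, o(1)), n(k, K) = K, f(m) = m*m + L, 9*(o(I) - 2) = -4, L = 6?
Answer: -70784/3 ≈ -23595.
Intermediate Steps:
o(I) = 14/9 (o(I) = 2 + (⅑)*(-4) = 2 - 4/9 = 14/9)
f(m) = 6 + m² (f(m) = m*m + 6 = m² + 6 = 6 + m²)
l = -15168 (l = -9978 - (6 + 72²) = -9978 - (6 + 5184) = -9978 - 1*5190 = -9978 - 5190 = -15168)
a = 14/9 ≈ 1.5556
a*l = (14/9)*(-15168) = -70784/3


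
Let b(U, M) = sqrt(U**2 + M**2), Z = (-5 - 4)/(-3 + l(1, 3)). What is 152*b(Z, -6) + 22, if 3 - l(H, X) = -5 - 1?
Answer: 22 + 228*sqrt(17) ≈ 962.07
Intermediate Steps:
l(H, X) = 9 (l(H, X) = 3 - (-5 - 1) = 3 - 1*(-6) = 3 + 6 = 9)
Z = -3/2 (Z = (-5 - 4)/(-3 + 9) = -9/6 = -9*1/6 = -3/2 ≈ -1.5000)
b(U, M) = sqrt(M**2 + U**2)
152*b(Z, -6) + 22 = 152*sqrt((-6)**2 + (-3/2)**2) + 22 = 152*sqrt(36 + 9/4) + 22 = 152*sqrt(153/4) + 22 = 152*(3*sqrt(17)/2) + 22 = 228*sqrt(17) + 22 = 22 + 228*sqrt(17)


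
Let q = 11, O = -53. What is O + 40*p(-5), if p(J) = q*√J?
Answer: -53 + 440*I*√5 ≈ -53.0 + 983.87*I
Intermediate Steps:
p(J) = 11*√J
O + 40*p(-5) = -53 + 40*(11*√(-5)) = -53 + 40*(11*(I*√5)) = -53 + 40*(11*I*√5) = -53 + 440*I*√5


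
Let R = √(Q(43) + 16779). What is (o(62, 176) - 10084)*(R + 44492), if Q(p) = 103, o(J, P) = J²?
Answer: -277630080 - 6240*√16882 ≈ -2.7844e+8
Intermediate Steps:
R = √16882 (R = √(103 + 16779) = √16882 ≈ 129.93)
(o(62, 176) - 10084)*(R + 44492) = (62² - 10084)*(√16882 + 44492) = (3844 - 10084)*(44492 + √16882) = -6240*(44492 + √16882) = -277630080 - 6240*√16882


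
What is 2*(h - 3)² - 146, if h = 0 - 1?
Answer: -114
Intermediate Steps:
h = -1
2*(h - 3)² - 146 = 2*(-1 - 3)² - 146 = 2*(-4)² - 146 = 2*16 - 146 = 32 - 146 = -114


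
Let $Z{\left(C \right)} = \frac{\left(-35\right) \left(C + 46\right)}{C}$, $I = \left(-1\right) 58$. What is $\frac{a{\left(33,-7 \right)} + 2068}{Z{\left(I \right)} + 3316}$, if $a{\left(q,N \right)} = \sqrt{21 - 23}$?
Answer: $\frac{29986}{47977} + \frac{29 i \sqrt{2}}{95954} \approx 0.62501 + 0.00042742 i$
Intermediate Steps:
$I = -58$
$a{\left(q,N \right)} = i \sqrt{2}$ ($a{\left(q,N \right)} = \sqrt{-2} = i \sqrt{2}$)
$Z{\left(C \right)} = \frac{-1610 - 35 C}{C}$ ($Z{\left(C \right)} = \frac{\left(-35\right) \left(46 + C\right)}{C} = \frac{-1610 - 35 C}{C}$)
$\frac{a{\left(33,-7 \right)} + 2068}{Z{\left(I \right)} + 3316} = \frac{i \sqrt{2} + 2068}{\left(-35 - \frac{1610}{-58}\right) + 3316} = \frac{2068 + i \sqrt{2}}{\left(-35 - - \frac{805}{29}\right) + 3316} = \frac{2068 + i \sqrt{2}}{\left(-35 + \frac{805}{29}\right) + 3316} = \frac{2068 + i \sqrt{2}}{- \frac{210}{29} + 3316} = \frac{2068 + i \sqrt{2}}{\frac{95954}{29}} = \left(2068 + i \sqrt{2}\right) \frac{29}{95954} = \frac{29986}{47977} + \frac{29 i \sqrt{2}}{95954}$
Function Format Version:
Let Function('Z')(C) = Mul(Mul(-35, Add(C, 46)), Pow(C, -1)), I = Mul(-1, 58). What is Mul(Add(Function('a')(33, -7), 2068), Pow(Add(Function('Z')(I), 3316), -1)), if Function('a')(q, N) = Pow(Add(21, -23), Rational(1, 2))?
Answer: Add(Rational(29986, 47977), Mul(Rational(29, 95954), I, Pow(2, Rational(1, 2)))) ≈ Add(0.62501, Mul(0.00042742, I))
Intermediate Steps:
I = -58
Function('a')(q, N) = Mul(I, Pow(2, Rational(1, 2))) (Function('a')(q, N) = Pow(-2, Rational(1, 2)) = Mul(I, Pow(2, Rational(1, 2))))
Function('Z')(C) = Mul(Pow(C, -1), Add(-1610, Mul(-35, C))) (Function('Z')(C) = Mul(Mul(-35, Add(46, C)), Pow(C, -1)) = Mul(Add(-1610, Mul(-35, C)), Pow(C, -1)) = Mul(Pow(C, -1), Add(-1610, Mul(-35, C))))
Mul(Add(Function('a')(33, -7), 2068), Pow(Add(Function('Z')(I), 3316), -1)) = Mul(Add(Mul(I, Pow(2, Rational(1, 2))), 2068), Pow(Add(Add(-35, Mul(-1610, Pow(-58, -1))), 3316), -1)) = Mul(Add(2068, Mul(I, Pow(2, Rational(1, 2)))), Pow(Add(Add(-35, Mul(-1610, Rational(-1, 58))), 3316), -1)) = Mul(Add(2068, Mul(I, Pow(2, Rational(1, 2)))), Pow(Add(Add(-35, Rational(805, 29)), 3316), -1)) = Mul(Add(2068, Mul(I, Pow(2, Rational(1, 2)))), Pow(Add(Rational(-210, 29), 3316), -1)) = Mul(Add(2068, Mul(I, Pow(2, Rational(1, 2)))), Pow(Rational(95954, 29), -1)) = Mul(Add(2068, Mul(I, Pow(2, Rational(1, 2)))), Rational(29, 95954)) = Add(Rational(29986, 47977), Mul(Rational(29, 95954), I, Pow(2, Rational(1, 2))))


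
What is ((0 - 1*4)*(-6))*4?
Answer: 96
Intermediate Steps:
((0 - 1*4)*(-6))*4 = ((0 - 4)*(-6))*4 = -4*(-6)*4 = 24*4 = 96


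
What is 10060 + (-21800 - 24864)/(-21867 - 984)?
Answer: 229927724/22851 ≈ 10062.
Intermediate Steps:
10060 + (-21800 - 24864)/(-21867 - 984) = 10060 - 46664/(-22851) = 10060 - 46664*(-1/22851) = 10060 + 46664/22851 = 229927724/22851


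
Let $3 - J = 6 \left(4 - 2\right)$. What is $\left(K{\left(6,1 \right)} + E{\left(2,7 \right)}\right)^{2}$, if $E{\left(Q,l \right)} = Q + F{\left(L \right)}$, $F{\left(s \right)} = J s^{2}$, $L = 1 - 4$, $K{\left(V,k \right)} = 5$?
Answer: $5476$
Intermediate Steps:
$J = -9$ ($J = 3 - 6 \left(4 - 2\right) = 3 - 6 \cdot 2 = 3 - 12 = -9$)
$L = -3$ ($L = 1 - 4 = -3$)
$F{\left(s \right)} = - 9 s^{2}$
$E{\left(Q,l \right)} = -81 + Q$ ($E{\left(Q,l \right)} = Q - 9 \left(-3\right)^{2} = Q - 81 = -81 + Q$)
$\left(K{\left(6,1 \right)} + E{\left(2,7 \right)}\right)^{2} = \left(5 + \left(-81 + 2\right)\right)^{2} = \left(5 - 79\right)^{2} = \left(-74\right)^{2} = 5476$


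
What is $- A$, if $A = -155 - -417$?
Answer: $-262$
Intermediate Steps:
$A = 262$ ($A = -155 + 417 = 262$)
$- A = \left(-1\right) 262 = -262$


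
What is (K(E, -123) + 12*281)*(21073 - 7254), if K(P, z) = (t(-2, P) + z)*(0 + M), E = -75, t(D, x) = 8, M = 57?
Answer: -43985877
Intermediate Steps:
K(P, z) = 456 + 57*z (K(P, z) = (8 + z)*(0 + 57) = (8 + z)*57 = 456 + 57*z)
(K(E, -123) + 12*281)*(21073 - 7254) = ((456 + 57*(-123)) + 12*281)*(21073 - 7254) = ((456 - 7011) + 3372)*13819 = (-6555 + 3372)*13819 = -3183*13819 = -43985877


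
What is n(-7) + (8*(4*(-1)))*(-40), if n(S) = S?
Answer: 1273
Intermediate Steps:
n(-7) + (8*(4*(-1)))*(-40) = -7 + (8*(4*(-1)))*(-40) = -7 + (8*(-4))*(-40) = -7 - 32*(-40) = -7 + 1280 = 1273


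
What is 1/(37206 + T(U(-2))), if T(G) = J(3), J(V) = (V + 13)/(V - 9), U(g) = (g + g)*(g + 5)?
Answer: 3/111610 ≈ 2.6879e-5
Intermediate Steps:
U(g) = 2*g*(5 + g) (U(g) = (2*g)*(5 + g) = 2*g*(5 + g))
J(V) = (13 + V)/(-9 + V)
T(G) = -8/3 (T(G) = (13 + 3)/(-9 + 3) = 16/(-6) = -⅙*16 = -8/3)
1/(37206 + T(U(-2))) = 1/(37206 - 8/3) = 1/(111610/3) = 3/111610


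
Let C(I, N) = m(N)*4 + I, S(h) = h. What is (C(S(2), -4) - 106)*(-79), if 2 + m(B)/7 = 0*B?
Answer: 12640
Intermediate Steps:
m(B) = -14 (m(B) = -14 + 7*(0*B) = -14 + 7*0 = -14 + 0 = -14)
C(I, N) = -56 + I (C(I, N) = -14*4 + I = -56 + I)
(C(S(2), -4) - 106)*(-79) = ((-56 + 2) - 106)*(-79) = (-54 - 106)*(-79) = -160*(-79) = 12640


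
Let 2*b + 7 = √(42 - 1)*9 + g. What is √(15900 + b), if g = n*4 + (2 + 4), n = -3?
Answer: √(63574 + 18*√41)/2 ≈ 126.18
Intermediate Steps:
g = -6 (g = -3*4 + (2 + 4) = -12 + 6 = -6)
b = -13/2 + 9*√41/2 (b = -7/2 + (√(42 - 1)*9 - 6)/2 = -7/2 + (√41*9 - 6)/2 = -7/2 + (9*√41 - 6)/2 = -7/2 + (-6 + 9*√41)/2 = -7/2 + (-3 + 9*√41/2) = -13/2 + 9*√41/2 ≈ 22.314)
√(15900 + b) = √(15900 + (-13/2 + 9*√41/2)) = √(31787/2 + 9*√41/2)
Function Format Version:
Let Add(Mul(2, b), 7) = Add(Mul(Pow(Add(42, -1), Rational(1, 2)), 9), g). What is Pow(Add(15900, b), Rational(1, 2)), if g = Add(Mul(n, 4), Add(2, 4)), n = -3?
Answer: Mul(Rational(1, 2), Pow(Add(63574, Mul(18, Pow(41, Rational(1, 2)))), Rational(1, 2))) ≈ 126.18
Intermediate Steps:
g = -6 (g = Add(Mul(-3, 4), Add(2, 4)) = Add(-12, 6) = -6)
b = Add(Rational(-13, 2), Mul(Rational(9, 2), Pow(41, Rational(1, 2)))) (b = Add(Rational(-7, 2), Mul(Rational(1, 2), Add(Mul(Pow(Add(42, -1), Rational(1, 2)), 9), -6))) = Add(Rational(-7, 2), Mul(Rational(1, 2), Add(Mul(Pow(41, Rational(1, 2)), 9), -6))) = Add(Rational(-7, 2), Mul(Rational(1, 2), Add(Mul(9, Pow(41, Rational(1, 2))), -6))) = Add(Rational(-7, 2), Mul(Rational(1, 2), Add(-6, Mul(9, Pow(41, Rational(1, 2)))))) = Add(Rational(-7, 2), Add(-3, Mul(Rational(9, 2), Pow(41, Rational(1, 2))))) = Add(Rational(-13, 2), Mul(Rational(9, 2), Pow(41, Rational(1, 2)))) ≈ 22.314)
Pow(Add(15900, b), Rational(1, 2)) = Pow(Add(15900, Add(Rational(-13, 2), Mul(Rational(9, 2), Pow(41, Rational(1, 2))))), Rational(1, 2)) = Pow(Add(Rational(31787, 2), Mul(Rational(9, 2), Pow(41, Rational(1, 2)))), Rational(1, 2))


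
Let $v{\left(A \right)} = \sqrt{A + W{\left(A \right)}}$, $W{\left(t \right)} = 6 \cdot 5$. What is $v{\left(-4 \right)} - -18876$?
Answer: $18876 + \sqrt{26} \approx 18881.0$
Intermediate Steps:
$W{\left(t \right)} = 30$
$v{\left(A \right)} = \sqrt{30 + A}$ ($v{\left(A \right)} = \sqrt{A + 30} = \sqrt{30 + A}$)
$v{\left(-4 \right)} - -18876 = \sqrt{30 - 4} - -18876 = \sqrt{26} + 18876 = 18876 + \sqrt{26}$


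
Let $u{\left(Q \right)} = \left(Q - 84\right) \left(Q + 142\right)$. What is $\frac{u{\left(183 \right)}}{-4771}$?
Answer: $- \frac{2475}{367} \approx -6.7439$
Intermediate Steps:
$u{\left(Q \right)} = \left(-84 + Q\right) \left(142 + Q\right)$
$\frac{u{\left(183 \right)}}{-4771} = \frac{-11928 + 183^{2} + 58 \cdot 183}{-4771} = \left(-11928 + 33489 + 10614\right) \left(- \frac{1}{4771}\right) = 32175 \left(- \frac{1}{4771}\right) = - \frac{2475}{367}$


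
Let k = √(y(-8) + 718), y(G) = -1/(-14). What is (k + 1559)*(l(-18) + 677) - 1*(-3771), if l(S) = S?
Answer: 1031152 + 1977*√15638/14 ≈ 1.0488e+6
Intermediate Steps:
y(G) = 1/14 (y(G) = -1*(-1/14) = 1/14)
k = 3*√15638/14 (k = √(1/14 + 718) = √(10053/14) = 3*√15638/14 ≈ 26.797)
(k + 1559)*(l(-18) + 677) - 1*(-3771) = (3*√15638/14 + 1559)*(-18 + 677) - 1*(-3771) = (1559 + 3*√15638/14)*659 + 3771 = (1027381 + 1977*√15638/14) + 3771 = 1031152 + 1977*√15638/14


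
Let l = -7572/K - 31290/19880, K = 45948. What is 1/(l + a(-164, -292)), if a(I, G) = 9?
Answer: 1087436/7896157 ≈ 0.13772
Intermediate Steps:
l = -1890767/1087436 (l = -7572/45948 - 31290/19880 = -7572*1/45948 - 31290*1/19880 = -631/3829 - 447/284 = -1890767/1087436 ≈ -1.7387)
1/(l + a(-164, -292)) = 1/(-1890767/1087436 + 9) = 1/(7896157/1087436) = 1087436/7896157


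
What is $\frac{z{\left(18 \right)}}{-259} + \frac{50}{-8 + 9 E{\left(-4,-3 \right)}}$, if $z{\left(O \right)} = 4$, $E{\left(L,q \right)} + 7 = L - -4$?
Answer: $- \frac{13234}{18389} \approx -0.71967$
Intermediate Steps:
$E{\left(L,q \right)} = -3 + L$ ($E{\left(L,q \right)} = -7 + \left(L - -4\right) = -7 + \left(L + 4\right) = -7 + \left(4 + L\right) = -3 + L$)
$\frac{z{\left(18 \right)}}{-259} + \frac{50}{-8 + 9 E{\left(-4,-3 \right)}} = \frac{4}{-259} + \frac{50}{-8 + 9 \left(-3 - 4\right)} = 4 \left(- \frac{1}{259}\right) + \frac{50}{-8 + 9 \left(-7\right)} = - \frac{4}{259} + \frac{50}{-8 - 63} = - \frac{4}{259} + \frac{50}{-71} = - \frac{4}{259} + 50 \left(- \frac{1}{71}\right) = - \frac{4}{259} - \frac{50}{71} = - \frac{13234}{18389}$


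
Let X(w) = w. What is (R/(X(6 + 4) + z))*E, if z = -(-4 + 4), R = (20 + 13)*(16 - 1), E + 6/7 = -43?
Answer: -30393/14 ≈ -2170.9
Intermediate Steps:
E = -307/7 (E = -6/7 - 43 = -307/7 ≈ -43.857)
R = 495 (R = 33*15 = 495)
z = 0 (z = -1*0 = 0)
(R/(X(6 + 4) + z))*E = (495/((6 + 4) + 0))*(-307/7) = (495/(10 + 0))*(-307/7) = (495/10)*(-307/7) = (495*(⅒))*(-307/7) = (99/2)*(-307/7) = -30393/14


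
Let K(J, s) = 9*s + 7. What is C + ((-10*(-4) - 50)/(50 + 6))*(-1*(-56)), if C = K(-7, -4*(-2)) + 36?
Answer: 105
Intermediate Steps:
K(J, s) = 7 + 9*s
C = 115 (C = (7 + 9*(-4*(-2))) + 36 = (7 + 9*8) + 36 = (7 + 72) + 36 = 79 + 36 = 115)
C + ((-10*(-4) - 50)/(50 + 6))*(-1*(-56)) = 115 + ((-10*(-4) - 50)/(50 + 6))*(-1*(-56)) = 115 + ((40 - 50)/56)*56 = 115 - 10*1/56*56 = 115 - 5/28*56 = 115 - 10 = 105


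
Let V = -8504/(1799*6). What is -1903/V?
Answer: 10270491/4252 ≈ 2415.4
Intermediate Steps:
V = -4252/5397 (V = -8504/10794 = -8504*1/10794 = -4252/5397 ≈ -0.78784)
-1903/V = -1903/(-4252/5397) = -1903*(-5397/4252) = 10270491/4252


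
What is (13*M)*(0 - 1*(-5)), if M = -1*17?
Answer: -1105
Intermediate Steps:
M = -17
(13*M)*(0 - 1*(-5)) = (13*(-17))*(0 - 1*(-5)) = -221*(0 + 5) = -221*5 = -1105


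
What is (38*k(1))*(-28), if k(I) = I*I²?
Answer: -1064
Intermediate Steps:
k(I) = I³
(38*k(1))*(-28) = (38*1³)*(-28) = (38*1)*(-28) = 38*(-28) = -1064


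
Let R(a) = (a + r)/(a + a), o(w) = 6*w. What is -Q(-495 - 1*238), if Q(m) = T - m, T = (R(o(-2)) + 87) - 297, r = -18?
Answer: -2097/4 ≈ -524.25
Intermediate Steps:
R(a) = (-18 + a)/(2*a) (R(a) = (a - 18)/(a + a) = (-18 + a)/((2*a)) = (-18 + a)*(1/(2*a)) = (-18 + a)/(2*a))
T = -835/4 (T = ((-18 + 6*(-2))/(2*((6*(-2)))) + 87) - 297 = ((1/2)*(-18 - 12)/(-12) + 87) - 297 = ((1/2)*(-1/12)*(-30) + 87) - 297 = (5/4 + 87) - 297 = 353/4 - 297 = -835/4 ≈ -208.75)
Q(m) = -835/4 - m
-Q(-495 - 1*238) = -(-835/4 - (-495 - 1*238)) = -(-835/4 - (-495 - 238)) = -(-835/4 - 1*(-733)) = -(-835/4 + 733) = -1*2097/4 = -2097/4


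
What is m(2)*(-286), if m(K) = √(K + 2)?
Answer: -572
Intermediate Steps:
m(K) = √(2 + K)
m(2)*(-286) = √(2 + 2)*(-286) = √4*(-286) = 2*(-286) = -572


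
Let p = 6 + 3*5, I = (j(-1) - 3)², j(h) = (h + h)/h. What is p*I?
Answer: 21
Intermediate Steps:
j(h) = 2 (j(h) = (2*h)/h = 2)
I = 1 (I = (2 - 3)² = (-1)² = 1)
p = 21 (p = 6 + 15 = 21)
p*I = 21*1 = 21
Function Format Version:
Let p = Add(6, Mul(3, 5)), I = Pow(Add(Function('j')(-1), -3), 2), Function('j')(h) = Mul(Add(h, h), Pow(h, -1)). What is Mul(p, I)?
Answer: 21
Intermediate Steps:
Function('j')(h) = 2 (Function('j')(h) = Mul(Mul(2, h), Pow(h, -1)) = 2)
I = 1 (I = Pow(Add(2, -3), 2) = Pow(-1, 2) = 1)
p = 21 (p = Add(6, 15) = 21)
Mul(p, I) = Mul(21, 1) = 21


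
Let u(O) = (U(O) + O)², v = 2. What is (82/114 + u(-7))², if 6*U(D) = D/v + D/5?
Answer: 17879865514681/4678560000 ≈ 3821.7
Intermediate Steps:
U(D) = 7*D/60 (U(D) = (D/2 + D/5)/6 = (7*D/10)/6 = 7*D/60)
u(O) = 4489*O²/3600 (u(O) = (7*O/60 + O)² = (67*O/60)² = 4489*O²/3600)
(82/114 + u(-7))² = (82/114 + (4489/3600)*(-7)²)² = (82*(1/114) + (4489/3600)*49)² = (41/57 + 219961/3600)² = (4228459/68400)² = 17879865514681/4678560000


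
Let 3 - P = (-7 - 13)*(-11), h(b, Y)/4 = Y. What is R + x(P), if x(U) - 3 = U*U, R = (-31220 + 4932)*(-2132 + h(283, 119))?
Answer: 43580020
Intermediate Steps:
h(b, Y) = 4*Y
P = -217 (P = 3 - (-7 - 13)*(-11) = 3 - (-20)*(-11) = 3 - 1*220 = 3 - 220 = -217)
R = 43532928 (R = (-31220 + 4932)*(-2132 + 4*119) = -26288*(-2132 + 476) = -26288*(-1656) = 43532928)
x(U) = 3 + U² (x(U) = 3 + U*U = 3 + U²)
R + x(P) = 43532928 + (3 + (-217)²) = 43532928 + (3 + 47089) = 43532928 + 47092 = 43580020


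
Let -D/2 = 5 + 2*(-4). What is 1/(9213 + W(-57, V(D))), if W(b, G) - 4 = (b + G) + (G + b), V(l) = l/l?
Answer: 1/9105 ≈ 0.00010983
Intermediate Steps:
D = 6 (D = -2*(5 + 2*(-4)) = -2*(5 - 8) = -2*(-3) = 6)
V(l) = 1
W(b, G) = 4 + 2*G + 2*b (W(b, G) = 4 + ((b + G) + (G + b)) = 4 + ((G + b) + (G + b)) = 4 + (2*G + 2*b) = 4 + 2*G + 2*b)
1/(9213 + W(-57, V(D))) = 1/(9213 + (4 + 2*1 + 2*(-57))) = 1/(9213 + (4 + 2 - 114)) = 1/(9213 - 108) = 1/9105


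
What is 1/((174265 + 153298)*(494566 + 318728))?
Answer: 1/266405022522 ≈ 3.7537e-12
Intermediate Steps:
1/((174265 + 153298)*(494566 + 318728)) = 1/(327563*813294) = 1/266405022522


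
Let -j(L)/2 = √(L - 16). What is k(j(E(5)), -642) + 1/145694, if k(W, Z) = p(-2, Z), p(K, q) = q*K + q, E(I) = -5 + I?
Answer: 93535549/145694 ≈ 642.00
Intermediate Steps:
j(L) = -2*√(-16 + L) (j(L) = -2*√(L - 16) = -2*√(-16 + L))
p(K, q) = q + K*q (p(K, q) = K*q + q = q + K*q)
k(W, Z) = -Z (k(W, Z) = Z*(1 - 2) = Z*(-1) = -Z)
k(j(E(5)), -642) + 1/145694 = -1*(-642) + 1/145694 = 642 + 1/145694 = 93535549/145694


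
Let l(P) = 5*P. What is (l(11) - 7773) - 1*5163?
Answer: -12881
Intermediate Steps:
(l(11) - 7773) - 1*5163 = (5*11 - 7773) - 1*5163 = (55 - 7773) - 5163 = -7718 - 5163 = -12881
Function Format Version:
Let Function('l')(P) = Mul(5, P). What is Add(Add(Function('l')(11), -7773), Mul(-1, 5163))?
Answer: -12881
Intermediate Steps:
Add(Add(Function('l')(11), -7773), Mul(-1, 5163)) = Add(Add(Mul(5, 11), -7773), Mul(-1, 5163)) = Add(Add(55, -7773), -5163) = Add(-7718, -5163) = -12881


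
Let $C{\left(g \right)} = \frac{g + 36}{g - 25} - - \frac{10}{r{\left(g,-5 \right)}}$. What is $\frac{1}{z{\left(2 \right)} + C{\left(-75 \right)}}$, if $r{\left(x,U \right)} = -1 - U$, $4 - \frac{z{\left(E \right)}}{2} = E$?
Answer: $\frac{100}{689} \approx 0.14514$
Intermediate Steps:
$z{\left(E \right)} = 8 - 2 E$
$C{\left(g \right)} = \frac{5}{2} + \frac{36 + g}{-25 + g}$ ($C{\left(g \right)} = \frac{g + 36}{g - 25} - - \frac{10}{-1 - -5} = \frac{36 + g}{-25 + g} - - \frac{10}{-1 + 5} = \frac{36 + g}{-25 + g} - - \frac{10}{4} = \frac{36 + g}{-25 + g} - \left(-10\right) \frac{1}{4} = \frac{36 + g}{-25 + g} - - \frac{5}{2} = \frac{36 + g}{-25 + g} + \frac{5}{2} = \frac{5}{2} + \frac{36 + g}{-25 + g}$)
$\frac{1}{z{\left(2 \right)} + C{\left(-75 \right)}} = \frac{1}{\left(8 - 4\right) + \frac{-53 + 7 \left(-75\right)}{2 \left(-25 - 75\right)}} = \frac{1}{\left(8 - 4\right) + \frac{-53 - 525}{2 \left(-100\right)}} = \frac{1}{4 + \frac{1}{2} \left(- \frac{1}{100}\right) \left(-578\right)} = \frac{1}{4 + \frac{289}{100}} = \frac{1}{\frac{689}{100}} = \frac{100}{689}$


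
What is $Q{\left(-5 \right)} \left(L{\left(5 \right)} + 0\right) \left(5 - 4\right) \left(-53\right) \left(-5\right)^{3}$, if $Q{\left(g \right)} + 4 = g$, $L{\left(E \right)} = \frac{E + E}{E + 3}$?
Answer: $- \frac{298125}{4} \approx -74531.0$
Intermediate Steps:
$L{\left(E \right)} = \frac{2 E}{3 + E}$
$Q{\left(g \right)} = -4 + g$
$Q{\left(-5 \right)} \left(L{\left(5 \right)} + 0\right) \left(5 - 4\right) \left(-53\right) \left(-5\right)^{3} = \left(-4 - 5\right) \left(2 \cdot 5 \frac{1}{3 + 5} + 0\right) \left(5 - 4\right) \left(-53\right) \left(-5\right)^{3} = - 9 \left(2 \cdot 5 \cdot \frac{1}{8} + 0\right) 1 \left(-53\right) \left(-125\right) = - 9 \left(\frac{5}{4} + 0\right) 1 \left(-53\right) \left(-125\right) = - 9 \cdot \frac{5}{4} \cdot 1 \left(-53\right) \left(-125\right) = \left(-9\right) \frac{5}{4} \left(-53\right) \left(-125\right) = \left(- \frac{45}{4}\right) \left(-53\right) \left(-125\right) = \frac{2385}{4} \left(-125\right) = - \frac{298125}{4}$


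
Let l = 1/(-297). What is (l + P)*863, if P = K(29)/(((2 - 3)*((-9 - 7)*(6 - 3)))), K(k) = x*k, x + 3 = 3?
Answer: -863/297 ≈ -2.9057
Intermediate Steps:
x = 0 (x = -3 + 3 = 0)
K(k) = 0 (K(k) = 0*k = 0)
P = 0 (P = 0/(((2 - 3)*((-9 - 7)*(6 - 3)))) = 0/((-(-16)*3)) = 0/((-1*(-48))) = 0/48 = 0*(1/48) = 0)
l = -1/297 ≈ -0.0033670
(l + P)*863 = (-1/297 + 0)*863 = -1/297*863 = -863/297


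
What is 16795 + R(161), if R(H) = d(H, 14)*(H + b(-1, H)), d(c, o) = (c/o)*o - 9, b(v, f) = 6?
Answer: 42179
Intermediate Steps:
d(c, o) = -9 + c (d(c, o) = (c/o)*o - 9 = c - 9 = -9 + c)
R(H) = (-9 + H)*(6 + H) (R(H) = (-9 + H)*(H + 6) = (-9 + H)*(6 + H))
16795 + R(161) = 16795 + (-9 + 161)*(6 + 161) = 16795 + 152*167 = 16795 + 25384 = 42179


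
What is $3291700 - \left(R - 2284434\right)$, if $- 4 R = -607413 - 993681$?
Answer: $\frac{10351721}{2} \approx 5.1759 \cdot 10^{6}$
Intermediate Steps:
$R = \frac{800547}{2}$ ($R = - \frac{-607413 - 993681}{4} = \left(- \frac{1}{4}\right) \left(-1601094\right) = \frac{800547}{2} \approx 4.0027 \cdot 10^{5}$)
$3291700 - \left(R - 2284434\right) = 3291700 - \left(\frac{800547}{2} - 2284434\right) = 3291700 - - \frac{3768321}{2} = 3291700 + \frac{3768321}{2} = \frac{10351721}{2}$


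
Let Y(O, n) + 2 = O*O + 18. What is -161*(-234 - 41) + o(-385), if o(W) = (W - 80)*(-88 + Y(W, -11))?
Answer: -68846870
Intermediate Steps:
Y(O, n) = 16 + O**2 (Y(O, n) = -2 + (O*O + 18) = -2 + (O**2 + 18) = -2 + (18 + O**2) = 16 + O**2)
o(W) = (-80 + W)*(-72 + W**2) (o(W) = (W - 80)*(-88 + (16 + W**2)) = (-80 + W)*(-72 + W**2))
-161*(-234 - 41) + o(-385) = -161*(-234 - 41) + (5760 + (-385)**3 - 80*(-385)**2 - 72*(-385)) = -161*(-275) + (5760 - 57066625 - 80*148225 + 27720) = 44275 + (5760 - 57066625 - 11858000 + 27720) = 44275 - 68891145 = -68846870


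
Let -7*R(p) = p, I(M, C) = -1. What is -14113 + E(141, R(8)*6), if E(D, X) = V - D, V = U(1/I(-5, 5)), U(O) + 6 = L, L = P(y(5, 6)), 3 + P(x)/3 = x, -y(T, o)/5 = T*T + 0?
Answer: -14644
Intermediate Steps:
y(T, o) = -5*T² (y(T, o) = -5*(T*T + 0) = -5*(T² + 0) = -5*T²)
R(p) = -p/7
P(x) = -9 + 3*x
L = -384 (L = -9 + 3*(-5*5²) = -9 + 3*(-5*25) = -9 + 3*(-125) = -9 - 375 = -384)
U(O) = -390 (U(O) = -6 - 384 = -390)
V = -390
E(D, X) = -390 - D
-14113 + E(141, R(8)*6) = -14113 + (-390 - 1*141) = -14113 + (-390 - 141) = -14113 - 531 = -14644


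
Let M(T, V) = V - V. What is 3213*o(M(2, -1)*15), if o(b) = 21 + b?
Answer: 67473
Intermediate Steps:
M(T, V) = 0
3213*o(M(2, -1)*15) = 3213*(21 + 0*15) = 3213*(21 + 0) = 3213*21 = 67473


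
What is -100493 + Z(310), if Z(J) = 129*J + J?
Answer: -60193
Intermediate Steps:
Z(J) = 130*J
-100493 + Z(310) = -100493 + 130*310 = -100493 + 40300 = -60193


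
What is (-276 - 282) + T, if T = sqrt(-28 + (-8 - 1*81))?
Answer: -558 + 3*I*sqrt(13) ≈ -558.0 + 10.817*I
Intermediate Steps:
T = 3*I*sqrt(13) (T = sqrt(-28 + (-8 - 81)) = sqrt(-28 - 89) = sqrt(-117) = 3*I*sqrt(13) ≈ 10.817*I)
(-276 - 282) + T = (-276 - 282) + 3*I*sqrt(13) = -558 + 3*I*sqrt(13)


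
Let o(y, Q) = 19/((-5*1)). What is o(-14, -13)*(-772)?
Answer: 14668/5 ≈ 2933.6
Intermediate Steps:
o(y, Q) = -19/5 (o(y, Q) = 19/(-5) = 19*(-1/5) = -19/5)
o(-14, -13)*(-772) = -19/5*(-772) = 14668/5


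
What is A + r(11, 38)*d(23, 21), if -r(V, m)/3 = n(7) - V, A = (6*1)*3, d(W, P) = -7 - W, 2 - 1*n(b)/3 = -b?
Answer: 1458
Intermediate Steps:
n(b) = 6 + 3*b (n(b) = 6 - (-3)*b = 6 + 3*b)
A = 18 (A = 6*3 = 18)
r(V, m) = -81 + 3*V (r(V, m) = -3*((6 + 3*7) - V) = -3*((6 + 21) - V) = -3*(27 - V) = -81 + 3*V)
A + r(11, 38)*d(23, 21) = 18 + (-81 + 3*11)*(-7 - 1*23) = 18 + (-81 + 33)*(-7 - 23) = 18 - 48*(-30) = 18 + 1440 = 1458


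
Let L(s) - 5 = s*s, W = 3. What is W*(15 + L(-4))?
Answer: 108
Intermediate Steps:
L(s) = 5 + s² (L(s) = 5 + s*s = 5 + s²)
W*(15 + L(-4)) = 3*(15 + (5 + (-4)²)) = 3*(15 + (5 + 16)) = 3*(15 + 21) = 3*36 = 108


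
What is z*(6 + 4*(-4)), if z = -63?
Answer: 630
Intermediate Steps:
z*(6 + 4*(-4)) = -63*(6 + 4*(-4)) = -63*(6 - 16) = -63*(-10) = 630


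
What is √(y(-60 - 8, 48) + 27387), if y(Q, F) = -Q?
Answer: 17*√95 ≈ 165.70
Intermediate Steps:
√(y(-60 - 8, 48) + 27387) = √(-(-60 - 8) + 27387) = √(-1*(-68) + 27387) = √(68 + 27387) = √27455 = 17*√95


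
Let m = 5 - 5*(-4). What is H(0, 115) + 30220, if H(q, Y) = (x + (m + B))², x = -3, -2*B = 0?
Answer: 30704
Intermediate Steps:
B = 0 (B = -½*0 = 0)
m = 25 (m = 5 + 20 = 25)
H(q, Y) = 484 (H(q, Y) = (-3 + (25 + 0))² = (-3 + 25)² = 22² = 484)
H(0, 115) + 30220 = 484 + 30220 = 30704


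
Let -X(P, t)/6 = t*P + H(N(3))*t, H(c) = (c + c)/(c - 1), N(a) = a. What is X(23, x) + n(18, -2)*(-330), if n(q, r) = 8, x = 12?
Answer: -4512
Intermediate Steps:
H(c) = 2*c/(-1 + c) (H(c) = (2*c)/(-1 + c) = 2*c/(-1 + c))
X(P, t) = -18*t - 6*P*t (X(P, t) = -6*(t*P + (2*3/(-1 + 3))*t) = -6*(P*t + (2*3/2)*t) = -6*(P*t + (2*3*(½))*t) = -6*(P*t + 3*t) = -6*(3*t + P*t) = -18*t - 6*P*t)
X(23, x) + n(18, -2)*(-330) = -6*12*(3 + 23) + 8*(-330) = -6*12*26 - 2640 = -1872 - 2640 = -4512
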